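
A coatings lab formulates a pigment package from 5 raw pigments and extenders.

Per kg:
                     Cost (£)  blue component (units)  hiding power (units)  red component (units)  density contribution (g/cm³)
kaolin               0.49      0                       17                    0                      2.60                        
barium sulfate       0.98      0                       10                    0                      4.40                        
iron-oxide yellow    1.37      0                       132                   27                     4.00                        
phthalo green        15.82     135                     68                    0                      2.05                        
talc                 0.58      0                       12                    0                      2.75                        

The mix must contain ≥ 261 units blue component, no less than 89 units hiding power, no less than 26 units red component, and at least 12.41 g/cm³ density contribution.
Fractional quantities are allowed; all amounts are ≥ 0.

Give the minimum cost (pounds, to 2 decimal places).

Set it up as a linear program. Let x1 = kg of kaolin, x2 = kg of barium sulfate, x3 = kg of iron-oxide yellow, x4 = kg of phthalo green, x5 = kg of talc.
Minimise 0.49x1 + 0.98x2 + 1.37x3 + 15.82x4 + 0.58x5 with:
  135x4 ≥ 261   (blue component)
  17x1 + 10x2 + 132x3 + 68x4 + 12x5 ≥ 89   (hiding power)
  27x3 ≥ 26   (red component)
  2.6x1 + 4.4x2 + 4x3 + 2.05x4 + 2.75x5 ≥ 12.41   (density contribution)
  x1, x2, x3, x4, x5 ≥ 0.
At the optimum only kaolin, iron-oxide yellow, phthalo green are positive (barium sulfate, talc = 0). The blue component, red component, density contribution requirements are met with equality.
That vertex is x1 = 1.767, x3 = 0.963, x4 = 1.933.
Hence cost = 0.49·1.767 + 1.37·0.963 + 15.82·1.933 = £32.7652.

£32.77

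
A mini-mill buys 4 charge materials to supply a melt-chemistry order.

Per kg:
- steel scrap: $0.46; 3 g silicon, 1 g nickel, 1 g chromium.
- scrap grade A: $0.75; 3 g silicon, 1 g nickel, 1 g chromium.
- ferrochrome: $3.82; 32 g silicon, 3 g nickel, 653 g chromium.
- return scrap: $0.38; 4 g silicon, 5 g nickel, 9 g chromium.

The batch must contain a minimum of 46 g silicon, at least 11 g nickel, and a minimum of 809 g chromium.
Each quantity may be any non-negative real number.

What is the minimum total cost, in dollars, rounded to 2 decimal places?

This is a linear program. Let x1 = kg of steel scrap, x2 = kg of scrap grade A, x3 = kg of ferrochrome, x4 = kg of return scrap.
Minimise 0.46x1 + 0.75x2 + 3.82x3 + 0.38x4 subject to:
  3x1 + 3x2 + 32x3 + 4x4 ≥ 46   (silicon)
  1x1 + 1x2 + 3x3 + 5x4 ≥ 11   (nickel)
  1x1 + 1x2 + 653x3 + 9x4 ≥ 809   (chromium)
  x1, x2, x3, x4 ≥ 0.
The minimum-cost mix takes nothing from steel scrap, scrap grade A — only ferrochrome, return scrap. Binding constraints: silicon and chromium.
Optimal quantities: ferrochrome = 1.214 kg, return scrap = 1.786 kg.
Objective = 3.82·1.214 + 0.38·1.786 = 5.3162.

$5.32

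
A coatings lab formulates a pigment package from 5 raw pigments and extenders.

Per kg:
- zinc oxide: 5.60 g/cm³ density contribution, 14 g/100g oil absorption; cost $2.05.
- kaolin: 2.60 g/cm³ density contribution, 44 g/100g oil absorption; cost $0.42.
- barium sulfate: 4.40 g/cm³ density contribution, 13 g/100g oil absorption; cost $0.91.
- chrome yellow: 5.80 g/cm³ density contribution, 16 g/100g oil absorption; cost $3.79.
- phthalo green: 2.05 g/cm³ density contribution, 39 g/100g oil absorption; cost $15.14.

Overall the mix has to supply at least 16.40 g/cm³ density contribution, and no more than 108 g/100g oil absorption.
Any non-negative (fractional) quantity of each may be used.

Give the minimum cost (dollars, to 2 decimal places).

$3.20

Let x1 = kg of zinc oxide, x2 = kg of kaolin, x3 = kg of barium sulfate, x4 = kg of chrome yellow, x5 = kg of phthalo green.
min 2.05x1 + 0.42x2 + 0.91x3 + 3.79x4 + 15.14x5 subject to:
  5.6x1 + 2.6x2 + 4.4x3 + 5.8x4 + 2.05x5 ≥ 16.4   (density contribution)
  14x1 + 44x2 + 13x3 + 16x4 + 39x5 ≤ 108   (oil absorption)
  x1, x2, x3, x4, x5 ≥ 0.
At the optimum only kaolin, barium sulfate are positive (zinc oxide, chrome yellow, phthalo green = 0). The density contribution and oil absorption requirements are met with equality.
So kaolin = 1.64 kg, barium sulfate = 2.758 kg.
Cost = 0.42·1.64 + 0.91·2.758 = 3.1986.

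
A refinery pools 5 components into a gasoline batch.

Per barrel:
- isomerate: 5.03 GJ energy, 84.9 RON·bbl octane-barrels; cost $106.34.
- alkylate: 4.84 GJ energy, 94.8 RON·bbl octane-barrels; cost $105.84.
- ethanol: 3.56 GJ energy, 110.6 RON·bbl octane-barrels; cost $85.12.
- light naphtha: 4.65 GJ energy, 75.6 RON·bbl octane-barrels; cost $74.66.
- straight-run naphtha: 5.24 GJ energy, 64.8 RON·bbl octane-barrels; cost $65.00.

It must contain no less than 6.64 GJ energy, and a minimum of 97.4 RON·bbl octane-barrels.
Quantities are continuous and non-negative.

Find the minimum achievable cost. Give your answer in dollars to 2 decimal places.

$91.77

Treat it as an LP. Let x1 = barrels of isomerate, x2 = barrels of alkylate, x3 = barrels of ethanol, x4 = barrels of light naphtha, x5 = barrels of straight-run naphtha.
Minimize 106.34x1 + 105.84x2 + 85.12x3 + 74.66x4 + 65x5 subject to:
  5.03x1 + 4.84x2 + 3.56x3 + 4.65x4 + 5.24x5 ≥ 6.64   (energy)
  84.9x1 + 94.8x2 + 110.6x3 + 75.6x4 + 64.8x5 ≥ 97.4   (octane-barrels)
  x1, x2, x3, x4, x5 ≥ 0.
The cheapest feasible vertex uses only ethanol, straight-run naphtha; isomerate, alkylate, light naphtha are not used. The energy and octane-barrels requirements are met with equality.
So ethanol = 0.22962 barrels, straight-run naphtha = 1.1112 barrels.
Hence cost = 85.12·0.22962 + 65·1.1112 = $91.7733.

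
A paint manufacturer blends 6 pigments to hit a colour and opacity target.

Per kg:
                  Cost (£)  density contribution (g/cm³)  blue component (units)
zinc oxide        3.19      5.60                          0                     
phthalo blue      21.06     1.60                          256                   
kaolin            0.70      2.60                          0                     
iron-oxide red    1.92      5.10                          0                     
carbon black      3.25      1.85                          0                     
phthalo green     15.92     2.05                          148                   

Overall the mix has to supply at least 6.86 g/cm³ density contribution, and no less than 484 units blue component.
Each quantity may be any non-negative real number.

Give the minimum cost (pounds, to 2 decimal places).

£40.85

Set it up as a linear program. Let x1 = kg of zinc oxide, x2 = kg of phthalo blue, x3 = kg of kaolin, x4 = kg of iron-oxide red, x5 = kg of carbon black, x6 = kg of phthalo green.
Minimize 3.19x1 + 21.06x2 + 0.7x3 + 1.92x4 + 3.25x5 + 15.92x6 s.t.:
  5.6x1 + 1.6x2 + 2.6x3 + 5.1x4 + 1.85x5 + 2.05x6 ≥ 6.86   (density contribution)
  256x2 + 148x6 ≥ 484   (blue component)
  x1, x2, x3, x4, x5, x6 ≥ 0.
The cheapest feasible vertex uses only phthalo blue, kaolin; zinc oxide, iron-oxide red, carbon black, phthalo green are not used. There the density contribution and blue component constraints are tight.
Solving gives x2 = 1.8906, x3 = 1.475.
Total cost: 21.06·1.8906 + 0.7·1.475 = 40.8485.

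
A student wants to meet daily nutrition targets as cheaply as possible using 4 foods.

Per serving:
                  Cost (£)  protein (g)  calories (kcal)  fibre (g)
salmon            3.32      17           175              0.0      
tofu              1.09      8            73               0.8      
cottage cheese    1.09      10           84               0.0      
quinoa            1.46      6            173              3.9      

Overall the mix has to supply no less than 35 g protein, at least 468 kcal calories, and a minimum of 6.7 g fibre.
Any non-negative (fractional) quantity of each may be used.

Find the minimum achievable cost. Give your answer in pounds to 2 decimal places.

£5.20

Let x1 = servings of salmon, x2 = servings of tofu, x3 = servings of cottage cheese, x4 = servings of quinoa.
Minimise 3.32x1 + 1.09x2 + 1.09x3 + 1.46x4 subject to:
  17x1 + 8x2 + 10x3 + 6x4 ≥ 35   (protein)
  175x1 + 73x2 + 84x3 + 173x4 ≥ 468   (calories)
  0.8x2 + 3.9x4 ≥ 6.7   (fibre)
  x1, x2, x3, x4 ≥ 0.
The cheapest feasible vertex uses only cottage cheese, quinoa; salmon, tofu are not used. The protein and fibre requirements are met with equality.
Solving gives x3 = 2.469, x4 = 1.718.
Total cost: 1.09·2.469 + 1.46·1.718 = 5.1995.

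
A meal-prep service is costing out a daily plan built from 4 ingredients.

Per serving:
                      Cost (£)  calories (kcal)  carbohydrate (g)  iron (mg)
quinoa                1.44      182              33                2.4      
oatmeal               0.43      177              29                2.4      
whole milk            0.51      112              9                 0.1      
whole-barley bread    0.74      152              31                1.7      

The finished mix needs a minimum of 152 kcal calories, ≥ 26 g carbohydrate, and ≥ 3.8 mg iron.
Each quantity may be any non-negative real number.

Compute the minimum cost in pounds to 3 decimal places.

Set it up as a linear program. Let x1 = servings of quinoa, x2 = servings of oatmeal, x3 = servings of whole milk, x4 = servings of whole-barley bread.
Minimize 1.44x1 + 0.43x2 + 0.51x3 + 0.74x4 with:
  182x1 + 177x2 + 112x3 + 152x4 ≥ 152   (calories)
  33x1 + 29x2 + 9x3 + 31x4 ≥ 26   (carbohydrate)
  2.4x1 + 2.4x2 + 0.1x3 + 1.7x4 ≥ 3.8   (iron)
  x1, x2, x3, x4 ≥ 0.
The optimal basis is {oatmeal}; quinoa, whole milk, whole-barley bread drop out. There the iron constraint is tight.
That vertex is x2 = 1.583.
Hence cost = 0.43·1.583 = £0.68069.

£0.681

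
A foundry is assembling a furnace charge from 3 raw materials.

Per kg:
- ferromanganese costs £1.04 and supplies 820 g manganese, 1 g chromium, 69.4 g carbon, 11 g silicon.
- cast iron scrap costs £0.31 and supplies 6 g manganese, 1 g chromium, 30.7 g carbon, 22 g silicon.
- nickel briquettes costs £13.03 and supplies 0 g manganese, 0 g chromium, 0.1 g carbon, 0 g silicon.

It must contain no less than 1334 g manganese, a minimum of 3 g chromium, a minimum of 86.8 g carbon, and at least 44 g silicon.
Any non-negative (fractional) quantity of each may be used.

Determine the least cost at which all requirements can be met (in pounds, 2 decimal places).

£2.11

Let x1 = kg of ferromanganese, x2 = kg of cast iron scrap, x3 = kg of nickel briquettes.
min 1.04x1 + 0.31x2 + 13.03x3 s.t.:
  820x1 + 6x2 ≥ 1334   (manganese)
  1x1 + 1x2 ≥ 3   (chromium)
  69.4x1 + 30.7x2 + 0.1x3 ≥ 86.8   (carbon)
  11x1 + 22x2 ≥ 44   (silicon)
  x1, x2, x3 ≥ 0.
The optimal basis is {ferromanganese, cast iron scrap}; nickel briquettes drops out. There the manganese and chromium constraints are tight.
Optimal quantities: ferromanganese = 1.617 kg, cast iron scrap = 1.383 kg.
Cost = 1.04·1.617 + 0.31·1.383 = 2.1104.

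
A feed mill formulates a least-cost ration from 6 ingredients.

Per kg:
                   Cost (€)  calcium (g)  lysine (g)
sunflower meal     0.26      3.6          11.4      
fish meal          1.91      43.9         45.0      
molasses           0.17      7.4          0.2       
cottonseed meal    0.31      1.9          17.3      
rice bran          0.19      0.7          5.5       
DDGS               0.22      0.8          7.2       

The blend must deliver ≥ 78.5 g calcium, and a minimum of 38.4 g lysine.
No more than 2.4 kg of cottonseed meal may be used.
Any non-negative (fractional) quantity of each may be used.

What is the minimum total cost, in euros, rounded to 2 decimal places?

€2.36

Treat it as an LP. Let x1 = kg of sunflower meal, x2 = kg of fish meal, x3 = kg of molasses, x4 = kg of cottonseed meal, x5 = kg of rice bran, x6 = kg of DDGS.
Minimise 0.26x1 + 1.91x2 + 0.17x3 + 0.31x4 + 0.19x5 + 0.22x6 s.t.:
  3.6x1 + 43.9x2 + 7.4x3 + 1.9x4 + 0.7x5 + 0.8x6 ≥ 78.5   (calcium)
  11.4x1 + 45x2 + 0.2x3 + 17.3x4 + 5.5x5 + 7.2x6 ≥ 38.4   (lysine)
  x4 ≤ 2.4
  x1, x2, x3, x4, x5, x6 ≥ 0.
The optimal basis is {molasses, cottonseed meal}; sunflower meal, fish meal, rice bran, DDGS drop out. There the calcium and lysine constraints are tight.
Solving gives x3 = 10.07, x4 = 2.103.
Cost = 0.17·10.07 + 0.31·2.103 = 2.3638.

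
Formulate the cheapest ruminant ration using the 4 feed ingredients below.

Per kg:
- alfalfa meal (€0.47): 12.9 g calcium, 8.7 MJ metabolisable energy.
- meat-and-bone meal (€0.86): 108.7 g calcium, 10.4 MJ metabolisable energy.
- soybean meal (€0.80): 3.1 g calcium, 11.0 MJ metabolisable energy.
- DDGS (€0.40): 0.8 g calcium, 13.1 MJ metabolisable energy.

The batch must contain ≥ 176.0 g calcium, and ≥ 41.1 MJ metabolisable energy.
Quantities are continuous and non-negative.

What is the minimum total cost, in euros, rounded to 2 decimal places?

Let x1 = kg of alfalfa meal, x2 = kg of meat-and-bone meal, x3 = kg of soybean meal, x4 = kg of DDGS.
Minimise 0.47x1 + 0.86x2 + 0.8x3 + 0.4x4 with:
  12.9x1 + 108.7x2 + 3.1x3 + 0.8x4 ≥ 176   (calcium)
  8.7x1 + 10.4x2 + 11x3 + 13.1x4 ≥ 41.1   (metabolisable energy)
  x1, x2, x3, x4 ≥ 0.
The minimum-cost mix takes nothing from alfalfa meal, soybean meal — only meat-and-bone meal, DDGS. The calcium and metabolisable energy requirements are met with equality.
Solving gives x2 = 1.605, x4 = 1.863.
Total cost: 0.86·1.605 + 0.4·1.863 = 2.1255.

€2.13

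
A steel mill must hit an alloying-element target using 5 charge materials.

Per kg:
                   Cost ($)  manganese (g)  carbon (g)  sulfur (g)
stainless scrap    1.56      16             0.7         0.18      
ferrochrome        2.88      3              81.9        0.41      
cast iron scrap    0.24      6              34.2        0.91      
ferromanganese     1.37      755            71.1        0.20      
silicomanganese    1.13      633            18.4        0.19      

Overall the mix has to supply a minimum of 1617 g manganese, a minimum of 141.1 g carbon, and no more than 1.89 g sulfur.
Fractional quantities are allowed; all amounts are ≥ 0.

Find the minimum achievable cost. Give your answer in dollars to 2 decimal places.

$2.93

Let x1 = kg of stainless scrap, x2 = kg of ferrochrome, x3 = kg of cast iron scrap, x4 = kg of ferromanganese, x5 = kg of silicomanganese.
Minimize 1.56x1 + 2.88x2 + 0.24x3 + 1.37x4 + 1.13x5 s.t.:
  16x1 + 3x2 + 6x3 + 755x4 + 633x5 ≥ 1617   (manganese)
  0.7x1 + 81.9x2 + 34.2x3 + 71.1x4 + 18.4x5 ≥ 141.1   (carbon)
  0.18x1 + 0.41x2 + 0.91x3 + 0.2x4 + 0.19x5 ≤ 1.89   (sulfur)
  x1, x2, x3, x4, x5 ≥ 0.
The minimum-cost mix takes nothing from stainless scrap, ferrochrome, cast iron scrap — only ferromanganese, silicomanganese. The manganese and carbon requirements are met with equality.
That vertex is x4 = 1.914, x5 = 0.2712.
Hence cost = 1.37·1.914 + 1.13·0.2712 = $2.9286.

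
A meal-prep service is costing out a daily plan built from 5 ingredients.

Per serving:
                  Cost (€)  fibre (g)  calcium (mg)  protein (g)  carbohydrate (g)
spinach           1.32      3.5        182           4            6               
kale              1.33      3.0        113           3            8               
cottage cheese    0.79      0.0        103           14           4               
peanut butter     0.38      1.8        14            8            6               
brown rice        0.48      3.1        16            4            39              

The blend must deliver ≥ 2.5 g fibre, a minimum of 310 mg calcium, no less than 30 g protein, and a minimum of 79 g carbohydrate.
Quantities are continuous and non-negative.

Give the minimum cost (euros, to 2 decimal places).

Treat it as an LP. Let x1 = servings of spinach, x2 = servings of kale, x3 = servings of cottage cheese, x4 = servings of peanut butter, x5 = servings of brown rice.
min 1.32x1 + 1.33x2 + 0.79x3 + 0.38x4 + 0.48x5 s.t.:
  3.5x1 + 3x2 + 1.8x4 + 3.1x5 ≥ 2.5   (fibre)
  182x1 + 113x2 + 103x3 + 14x4 + 16x5 ≥ 310   (calcium)
  4x1 + 3x2 + 14x3 + 8x4 + 4x5 ≥ 30   (protein)
  6x1 + 8x2 + 4x3 + 6x4 + 39x5 ≥ 79   (carbohydrate)
  x1, x2, x3, x4, x5 ≥ 0.
The cheapest feasible vertex uses only spinach, cottage cheese, brown rice; kale, peanut butter are not used. There the calcium, protein, carbohydrate constraints are tight.
So spinach = 0.7406 servings, cottage cheese = 1.427 servings, brown rice = 1.765 servings.
Total cost: 1.32·0.7406 + 0.79·1.427 + 0.48·1.765 = 2.9521.

€2.95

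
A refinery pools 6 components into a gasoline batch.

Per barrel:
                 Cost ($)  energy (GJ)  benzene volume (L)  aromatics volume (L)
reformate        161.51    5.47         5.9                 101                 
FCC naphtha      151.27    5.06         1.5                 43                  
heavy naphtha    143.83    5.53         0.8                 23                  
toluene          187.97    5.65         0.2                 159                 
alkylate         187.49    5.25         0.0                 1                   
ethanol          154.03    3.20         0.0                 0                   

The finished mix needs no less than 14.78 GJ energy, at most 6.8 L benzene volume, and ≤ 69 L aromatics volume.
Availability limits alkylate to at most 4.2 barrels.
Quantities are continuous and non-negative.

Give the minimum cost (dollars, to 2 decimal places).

Let x1 = barrels of reformate, x2 = barrels of FCC naphtha, x3 = barrels of heavy naphtha, x4 = barrels of toluene, x5 = barrels of alkylate, x6 = barrels of ethanol.
Minimize 161.51x1 + 151.27x2 + 143.83x3 + 187.97x4 + 187.49x5 + 154.03x6 with:
  5.47x1 + 5.06x2 + 5.53x3 + 5.65x4 + 5.25x5 + 3.2x6 ≥ 14.78   (energy)
  5.9x1 + 1.5x2 + 0.8x3 + 0.2x4 ≤ 6.8   (benzene volume)
  101x1 + 43x2 + 23x3 + 159x4 + 1x5 ≤ 69   (aromatics volume)
  x5 ≤ 4.2
  x1, x2, x3, x4, x5, x6 ≥ 0.
The optimal basis is {heavy naphtha}; reformate, FCC naphtha, toluene, alkylate, ethanol drop out. There the energy constraint is tight.
So heavy naphtha = 2.6727 barrels.
Hence cost = 143.83·2.6727 = $384.4144.

$384.41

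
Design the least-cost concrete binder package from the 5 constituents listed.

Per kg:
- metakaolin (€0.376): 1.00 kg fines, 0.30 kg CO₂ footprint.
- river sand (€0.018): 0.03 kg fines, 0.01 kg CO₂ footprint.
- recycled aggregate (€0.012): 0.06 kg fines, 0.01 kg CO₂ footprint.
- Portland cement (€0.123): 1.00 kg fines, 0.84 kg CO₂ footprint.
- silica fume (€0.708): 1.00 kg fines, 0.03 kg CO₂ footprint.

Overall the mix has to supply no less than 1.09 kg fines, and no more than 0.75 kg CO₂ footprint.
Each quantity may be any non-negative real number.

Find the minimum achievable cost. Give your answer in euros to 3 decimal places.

Let x1 = kg of metakaolin, x2 = kg of river sand, x3 = kg of recycled aggregate, x4 = kg of Portland cement, x5 = kg of silica fume.
Minimise 0.376x1 + 0.018x2 + 0.012x3 + 0.123x4 + 0.708x5 subject to:
  1x1 + 0.03x2 + 0.06x3 + 1x4 + 1x5 ≥ 1.09   (fines)
  0.3x1 + 0.01x2 + 0.01x3 + 0.84x4 + 0.03x5 ≤ 0.75   (CO₂ footprint)
  x1, x2, x3, x4, x5 ≥ 0.
The cheapest feasible vertex uses only recycled aggregate, Portland cement; metakaolin, river sand, silica fume are not used. The fines and CO₂ footprint requirements are met with equality.
So recycled aggregate = 4.099 kg, Portland cement = 0.8441 kg.
Hence cost = 0.012·4.099 + 0.123·0.8441 = €0.15301.

€0.153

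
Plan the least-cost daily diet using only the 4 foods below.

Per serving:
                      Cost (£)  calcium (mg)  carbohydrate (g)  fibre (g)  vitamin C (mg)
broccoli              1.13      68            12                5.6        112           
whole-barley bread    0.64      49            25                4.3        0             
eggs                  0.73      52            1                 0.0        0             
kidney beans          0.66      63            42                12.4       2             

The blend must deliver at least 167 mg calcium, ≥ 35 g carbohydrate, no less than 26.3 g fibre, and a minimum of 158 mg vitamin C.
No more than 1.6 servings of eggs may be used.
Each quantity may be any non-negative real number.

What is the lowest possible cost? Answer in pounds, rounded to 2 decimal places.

£2.55

Set it up as a linear program. Let x1 = servings of broccoli, x2 = servings of whole-barley bread, x3 = servings of eggs, x4 = servings of kidney beans.
Minimize 1.13x1 + 0.64x2 + 0.73x3 + 0.66x4 subject to:
  68x1 + 49x2 + 52x3 + 63x4 ≥ 167   (calcium)
  12x1 + 25x2 + 1x3 + 42x4 ≥ 35   (carbohydrate)
  5.6x1 + 4.3x2 + 12.4x4 ≥ 26.3   (fibre)
  112x1 + 2x4 ≥ 158   (vitamin C)
  x3 ≤ 1.6
  x1, x2, x3, x4 ≥ 0.
The minimum-cost mix takes nothing from whole-barley bread, eggs — only broccoli, kidney beans. Binding constraints: fibre and vitamin C.
Solving gives x1 = 1.384, x4 = 1.496.
Objective = 1.13·1.384 + 0.66·1.496 = 2.5513.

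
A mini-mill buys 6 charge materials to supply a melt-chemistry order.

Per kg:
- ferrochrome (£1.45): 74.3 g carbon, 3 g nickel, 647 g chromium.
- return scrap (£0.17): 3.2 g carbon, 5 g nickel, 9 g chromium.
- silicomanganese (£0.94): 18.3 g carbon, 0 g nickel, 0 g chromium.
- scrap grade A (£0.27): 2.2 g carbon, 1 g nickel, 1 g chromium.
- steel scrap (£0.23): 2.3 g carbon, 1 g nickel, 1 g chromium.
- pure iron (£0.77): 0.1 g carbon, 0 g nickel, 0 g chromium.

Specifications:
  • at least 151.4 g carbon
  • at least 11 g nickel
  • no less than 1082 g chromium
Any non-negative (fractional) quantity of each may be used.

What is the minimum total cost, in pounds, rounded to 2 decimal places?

£3.06

Treat it as an LP. Let x1 = kg of ferrochrome, x2 = kg of return scrap, x3 = kg of silicomanganese, x4 = kg of scrap grade A, x5 = kg of steel scrap, x6 = kg of pure iron.
Minimize 1.45x1 + 0.17x2 + 0.94x3 + 0.27x4 + 0.23x5 + 0.77x6 s.t.:
  74.3x1 + 3.2x2 + 18.3x3 + 2.2x4 + 2.3x5 + 0.1x6 ≥ 151.4   (carbon)
  3x1 + 5x2 + 1x4 + 1x5 ≥ 11   (nickel)
  647x1 + 9x2 + 1x4 + 1x5 ≥ 1082   (chromium)
  x1, x2, x3, x4, x5, x6 ≥ 0.
The cheapest feasible vertex uses only ferrochrome, return scrap; silicomanganese, scrap grade A, steel scrap, pure iron are not used. The carbon and nickel requirements are met with equality.
Optimal quantities: ferrochrome = 1.994 kg, return scrap = 1.003 kg.
Objective = 1.45·1.994 + 0.17·1.003 = 3.0618.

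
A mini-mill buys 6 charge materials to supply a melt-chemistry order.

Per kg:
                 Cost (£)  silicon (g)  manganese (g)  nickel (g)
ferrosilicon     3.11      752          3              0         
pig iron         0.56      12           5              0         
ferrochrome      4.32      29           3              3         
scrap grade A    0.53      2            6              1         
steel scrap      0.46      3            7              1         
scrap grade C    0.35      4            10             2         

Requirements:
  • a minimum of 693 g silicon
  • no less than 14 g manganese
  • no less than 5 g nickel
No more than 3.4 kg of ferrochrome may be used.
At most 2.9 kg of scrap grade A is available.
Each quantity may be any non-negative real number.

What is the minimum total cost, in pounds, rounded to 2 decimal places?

£3.70

Let x1 = kg of ferrosilicon, x2 = kg of pig iron, x3 = kg of ferrochrome, x4 = kg of scrap grade A, x5 = kg of steel scrap, x6 = kg of scrap grade C.
Minimise 3.11x1 + 0.56x2 + 4.32x3 + 0.53x4 + 0.46x5 + 0.35x6 with:
  752x1 + 12x2 + 29x3 + 2x4 + 3x5 + 4x6 ≥ 693   (silicon)
  3x1 + 5x2 + 3x3 + 6x4 + 7x5 + 10x6 ≥ 14   (manganese)
  3x3 + 1x4 + 1x5 + 2x6 ≥ 5   (nickel)
  x3 ≤ 3.4
  x4 ≤ 2.9
  x1, x2, x3, x4, x5, x6 ≥ 0.
The optimal basis is {ferrosilicon, scrap grade C}; pig iron, ferrochrome, scrap grade A, steel scrap drop out. Binding constraints: silicon and nickel.
Solving gives x1 = 0.9082, x6 = 2.5.
Objective = 3.11·0.9082 + 0.35·2.5 = 3.6995.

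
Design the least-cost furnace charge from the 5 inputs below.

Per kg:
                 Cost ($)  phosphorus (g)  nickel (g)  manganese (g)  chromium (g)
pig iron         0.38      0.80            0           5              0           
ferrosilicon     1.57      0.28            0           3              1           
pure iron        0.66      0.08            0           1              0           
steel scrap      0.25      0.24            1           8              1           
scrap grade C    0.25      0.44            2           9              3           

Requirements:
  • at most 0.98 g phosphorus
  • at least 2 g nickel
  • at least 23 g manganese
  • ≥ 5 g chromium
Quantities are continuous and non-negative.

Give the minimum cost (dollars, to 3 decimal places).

$0.665

This is a linear program. Let x1 = kg of pig iron, x2 = kg of ferrosilicon, x3 = kg of pure iron, x4 = kg of steel scrap, x5 = kg of scrap grade C.
Minimize 0.38x1 + 1.57x2 + 0.66x3 + 0.25x4 + 0.25x5 subject to:
  0.8x1 + 0.28x2 + 0.08x3 + 0.24x4 + 0.44x5 ≤ 0.98   (phosphorus)
  1x4 + 2x5 ≥ 2   (nickel)
  5x1 + 3x2 + 1x3 + 8x4 + 9x5 ≥ 23   (manganese)
  1x2 + 1x4 + 3x5 ≥ 5   (chromium)
  x1, x2, x3, x4, x5 ≥ 0.
The optimal basis is {steel scrap, scrap grade C}; pig iron, ferrosilicon, pure iron drop out. Binding constraints: phosphorus and manganese.
Solving gives x4 = 0.9559, x5 = 1.706.
Cost = 0.25·0.9559 + 0.25·1.706 = 0.66548.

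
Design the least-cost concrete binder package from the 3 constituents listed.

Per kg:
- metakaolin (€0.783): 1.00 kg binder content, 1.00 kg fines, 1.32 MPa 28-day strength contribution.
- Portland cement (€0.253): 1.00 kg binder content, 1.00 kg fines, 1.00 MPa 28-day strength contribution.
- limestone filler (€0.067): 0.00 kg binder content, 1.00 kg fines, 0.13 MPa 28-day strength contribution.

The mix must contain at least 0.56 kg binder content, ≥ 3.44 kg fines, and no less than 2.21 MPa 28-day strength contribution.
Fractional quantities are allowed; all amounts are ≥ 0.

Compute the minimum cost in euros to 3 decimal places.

This is a linear program. Let x1 = kg of metakaolin, x2 = kg of Portland cement, x3 = kg of limestone filler.
Minimize 0.783x1 + 0.253x2 + 0.067x3 subject to:
  1x1 + 1x2 ≥ 0.56   (binder content)
  1x1 + 1x2 + 1x3 ≥ 3.44   (fines)
  1.32x1 + 1x2 + 0.13x3 ≥ 2.21   (28-day strength contribution)
  x1, x2, x3 ≥ 0.
The optimal basis is {Portland cement, limestone filler}; metakaolin drops out. There the fines and 28-day strength contribution constraints are tight.
That vertex is x2 = 2.026, x3 = 1.414.
Total cost: 0.253·2.026 + 0.067·1.414 = 0.60732.

€0.607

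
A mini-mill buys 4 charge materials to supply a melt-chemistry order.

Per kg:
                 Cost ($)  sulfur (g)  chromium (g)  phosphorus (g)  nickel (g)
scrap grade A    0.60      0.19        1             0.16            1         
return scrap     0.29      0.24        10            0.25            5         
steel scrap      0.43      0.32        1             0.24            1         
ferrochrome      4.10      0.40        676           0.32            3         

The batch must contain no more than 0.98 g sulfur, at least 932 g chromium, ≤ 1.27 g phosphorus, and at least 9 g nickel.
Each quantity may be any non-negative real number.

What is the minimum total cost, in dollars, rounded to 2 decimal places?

$5.88

Let x1 = kg of scrap grade A, x2 = kg of return scrap, x3 = kg of steel scrap, x4 = kg of ferrochrome.
Minimize 0.6x1 + 0.29x2 + 0.43x3 + 4.1x4 with:
  0.19x1 + 0.24x2 + 0.32x3 + 0.4x4 ≤ 0.98   (sulfur)
  1x1 + 10x2 + 1x3 + 676x4 ≥ 932   (chromium)
  0.16x1 + 0.25x2 + 0.24x3 + 0.32x4 ≤ 1.27   (phosphorus)
  1x1 + 5x2 + 1x3 + 3x4 ≥ 9   (nickel)
  x1, x2, x3, x4 ≥ 0.
The optimal basis is {return scrap, ferrochrome}; scrap grade A, steel scrap drop out. The chromium and nickel requirements are met with equality.
That vertex is x2 = 0.9815, x4 = 1.364.
Cost = 0.29·0.9815 + 4.1·1.364 = 5.8770.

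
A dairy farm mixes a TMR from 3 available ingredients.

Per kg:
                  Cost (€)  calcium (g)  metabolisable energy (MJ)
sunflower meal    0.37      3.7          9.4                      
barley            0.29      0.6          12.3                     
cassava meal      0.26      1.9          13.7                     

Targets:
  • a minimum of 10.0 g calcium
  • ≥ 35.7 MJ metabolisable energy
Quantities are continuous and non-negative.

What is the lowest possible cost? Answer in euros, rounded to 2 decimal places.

Treat it as an LP. Let x1 = kg of sunflower meal, x2 = kg of barley, x3 = kg of cassava meal.
Minimise 0.37x1 + 0.29x2 + 0.26x3 with:
  3.7x1 + 0.6x2 + 1.9x3 ≥ 10   (calcium)
  9.4x1 + 12.3x2 + 13.7x3 ≥ 35.7   (metabolisable energy)
  x1, x2, x3 ≥ 0.
The optimal basis is {sunflower meal, cassava meal}; barley drops out. Binding constraints: calcium and metabolisable energy.
Solving gives x1 = 2.107, x3 = 1.16.
Total cost: 0.37·2.107 + 0.26·1.16 = 1.0812.

€1.08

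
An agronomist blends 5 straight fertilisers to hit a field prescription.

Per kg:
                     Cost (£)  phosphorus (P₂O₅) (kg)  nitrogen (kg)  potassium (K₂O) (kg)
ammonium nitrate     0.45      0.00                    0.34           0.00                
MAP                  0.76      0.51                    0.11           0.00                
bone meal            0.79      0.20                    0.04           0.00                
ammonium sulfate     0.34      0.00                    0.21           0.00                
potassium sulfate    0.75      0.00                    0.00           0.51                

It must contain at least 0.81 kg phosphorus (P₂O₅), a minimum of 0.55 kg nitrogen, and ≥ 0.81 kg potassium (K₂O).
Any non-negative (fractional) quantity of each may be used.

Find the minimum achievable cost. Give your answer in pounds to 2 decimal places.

This is a linear program. Let x1 = kg of ammonium nitrate, x2 = kg of MAP, x3 = kg of bone meal, x4 = kg of ammonium sulfate, x5 = kg of potassium sulfate.
min 0.45x1 + 0.76x2 + 0.79x3 + 0.34x4 + 0.75x5 with:
  0.51x2 + 0.2x3 ≥ 0.81   (phosphorus (P₂O₅))
  0.34x1 + 0.11x2 + 0.04x3 + 0.21x4 ≥ 0.55   (nitrogen)
  0.51x5 ≥ 0.81   (potassium (K₂O))
  x1, x2, x3, x4, x5 ≥ 0.
The minimum-cost mix takes nothing from bone meal, ammonium sulfate — only ammonium nitrate, MAP, potassium sulfate. Binding constraints: phosphorus (P₂O₅), nitrogen, potassium (K₂O).
Solving gives x1 = 1.104, x2 = 1.588, x5 = 1.588.
Cost = 0.45·1.104 + 0.76·1.588 + 0.75·1.588 = 2.8947.

£2.89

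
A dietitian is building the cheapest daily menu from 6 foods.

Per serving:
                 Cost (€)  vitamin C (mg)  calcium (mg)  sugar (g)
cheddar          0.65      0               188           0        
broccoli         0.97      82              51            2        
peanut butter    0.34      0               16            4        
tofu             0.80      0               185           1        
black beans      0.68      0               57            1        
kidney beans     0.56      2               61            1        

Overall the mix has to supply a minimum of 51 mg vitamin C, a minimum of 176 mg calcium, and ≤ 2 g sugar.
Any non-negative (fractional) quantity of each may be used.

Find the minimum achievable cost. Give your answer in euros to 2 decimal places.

€1.10

Treat it as an LP. Let x1 = servings of cheddar, x2 = servings of broccoli, x3 = servings of peanut butter, x4 = servings of tofu, x5 = servings of black beans, x6 = servings of kidney beans.
Minimize 0.65x1 + 0.97x2 + 0.34x3 + 0.8x4 + 0.68x5 + 0.56x6 with:
  82x2 + 2x6 ≥ 51   (vitamin C)
  188x1 + 51x2 + 16x3 + 185x4 + 57x5 + 61x6 ≥ 176   (calcium)
  2x2 + 4x3 + 1x4 + 1x5 + 1x6 ≤ 2   (sugar)
  x1, x2, x3, x4, x5, x6 ≥ 0.
The optimal basis is {cheddar, broccoli}; peanut butter, tofu, black beans, kidney beans drop out. There the vitamin C and calcium constraints are tight.
Solving gives x1 = 0.7674, x2 = 0.622.
Total cost: 0.65·0.7674 + 0.97·0.622 = 1.1022.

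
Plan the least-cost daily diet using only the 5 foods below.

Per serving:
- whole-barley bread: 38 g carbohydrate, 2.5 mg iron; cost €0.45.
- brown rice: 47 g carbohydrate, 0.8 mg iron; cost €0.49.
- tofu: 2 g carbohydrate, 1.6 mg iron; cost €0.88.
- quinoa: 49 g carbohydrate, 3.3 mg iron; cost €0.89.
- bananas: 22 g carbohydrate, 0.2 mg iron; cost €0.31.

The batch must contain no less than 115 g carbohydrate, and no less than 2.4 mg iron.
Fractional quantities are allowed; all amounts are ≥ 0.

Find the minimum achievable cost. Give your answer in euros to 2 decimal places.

Let x1 = servings of whole-barley bread, x2 = servings of brown rice, x3 = servings of tofu, x4 = servings of quinoa, x5 = servings of bananas.
Minimise 0.45x1 + 0.49x2 + 0.88x3 + 0.89x4 + 0.31x5 s.t.:
  38x1 + 47x2 + 2x3 + 49x4 + 22x5 ≥ 115   (carbohydrate)
  2.5x1 + 0.8x2 + 1.6x3 + 3.3x4 + 0.2x5 ≥ 2.4   (iron)
  x1, x2, x3, x4, x5 ≥ 0.
The optimal basis is {whole-barley bread, brown rice}; tofu, quinoa, bananas drop out. Binding constraints: carbohydrate and iron.
Optimal quantities: whole-barley bread = 0.2388 servings, brown rice = 2.254 servings.
Total cost: 0.45·0.2388 + 0.49·2.254 = 1.2119.

€1.21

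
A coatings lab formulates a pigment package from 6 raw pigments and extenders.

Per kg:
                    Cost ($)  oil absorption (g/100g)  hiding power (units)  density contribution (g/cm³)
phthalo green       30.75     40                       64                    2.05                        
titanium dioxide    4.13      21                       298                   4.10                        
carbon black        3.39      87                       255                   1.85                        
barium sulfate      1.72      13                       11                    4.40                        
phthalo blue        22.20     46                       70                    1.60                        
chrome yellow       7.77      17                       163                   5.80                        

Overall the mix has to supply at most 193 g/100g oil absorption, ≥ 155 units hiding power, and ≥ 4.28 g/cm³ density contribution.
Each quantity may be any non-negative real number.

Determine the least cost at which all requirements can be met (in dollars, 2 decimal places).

$2.94

Let x1 = kg of phthalo green, x2 = kg of titanium dioxide, x3 = kg of carbon black, x4 = kg of barium sulfate, x5 = kg of phthalo blue, x6 = kg of chrome yellow.
Minimise 30.75x1 + 4.13x2 + 3.39x3 + 1.72x4 + 22.2x5 + 7.77x6 with:
  40x1 + 21x2 + 87x3 + 13x4 + 46x5 + 17x6 ≤ 193   (oil absorption)
  64x1 + 298x2 + 255x3 + 11x4 + 70x5 + 163x6 ≥ 155   (hiding power)
  2.05x1 + 4.1x2 + 1.85x3 + 4.4x4 + 1.6x5 + 5.8x6 ≥ 4.28   (density contribution)
  x1, x2, x3, x4, x5, x6 ≥ 0.
The optimal basis is {titanium dioxide, barium sulfate}; phthalo green, carbon black, phthalo blue, chrome yellow drop out. Binding constraints: hiding power and density contribution.
So titanium dioxide = 0.5015 kg, barium sulfate = 0.5054 kg.
Total cost: 4.13·0.5015 + 1.72·0.5054 = 2.9405.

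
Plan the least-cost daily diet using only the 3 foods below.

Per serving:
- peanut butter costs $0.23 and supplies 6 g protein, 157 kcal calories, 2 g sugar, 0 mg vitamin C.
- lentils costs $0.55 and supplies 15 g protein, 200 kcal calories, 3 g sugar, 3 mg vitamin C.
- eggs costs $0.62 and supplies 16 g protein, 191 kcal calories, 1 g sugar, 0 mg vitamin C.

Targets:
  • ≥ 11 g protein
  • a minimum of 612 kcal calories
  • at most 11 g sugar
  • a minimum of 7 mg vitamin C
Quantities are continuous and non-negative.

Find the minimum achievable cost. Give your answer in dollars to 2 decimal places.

Treat it as an LP. Let x1 = servings of peanut butter, x2 = servings of lentils, x3 = servings of eggs.
min 0.23x1 + 0.55x2 + 0.62x3 with:
  6x1 + 15x2 + 16x3 ≥ 11   (protein)
  157x1 + 200x2 + 191x3 ≥ 612   (calories)
  2x1 + 3x2 + 1x3 ≤ 11   (sugar)
  3x2 ≥ 7   (vitamin C)
  x1, x2, x3 ≥ 0.
The cheapest feasible vertex uses only peanut butter, lentils; eggs is not used. The calories and vitamin C requirements are met with equality.
So peanut butter = 0.9257 servings, lentils = 2.333 servings.
Objective = 0.23·0.9257 + 0.55·2.333 = 1.4961.

$1.50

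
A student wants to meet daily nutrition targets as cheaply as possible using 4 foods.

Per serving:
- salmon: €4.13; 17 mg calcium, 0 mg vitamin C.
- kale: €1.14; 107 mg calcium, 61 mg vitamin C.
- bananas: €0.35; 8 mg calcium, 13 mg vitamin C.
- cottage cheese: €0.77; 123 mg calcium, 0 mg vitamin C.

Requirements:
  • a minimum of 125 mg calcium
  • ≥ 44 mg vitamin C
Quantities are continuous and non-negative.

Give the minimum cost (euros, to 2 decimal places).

This is a linear program. Let x1 = servings of salmon, x2 = servings of kale, x3 = servings of bananas, x4 = servings of cottage cheese.
min 4.13x1 + 1.14x2 + 0.35x3 + 0.77x4 s.t.:
  17x1 + 107x2 + 8x3 + 123x4 ≥ 125   (calcium)
  61x2 + 13x3 ≥ 44   (vitamin C)
  x1, x2, x3, x4 ≥ 0.
The optimal basis is {kale, cottage cheese}; salmon, bananas drop out. There the calcium and vitamin C constraints are tight.
Optimal quantities: kale = 0.7213 servings, cottage cheese = 0.3888 servings.
Cost = 1.14·0.7213 + 0.77·0.3888 = 1.1217.

€1.12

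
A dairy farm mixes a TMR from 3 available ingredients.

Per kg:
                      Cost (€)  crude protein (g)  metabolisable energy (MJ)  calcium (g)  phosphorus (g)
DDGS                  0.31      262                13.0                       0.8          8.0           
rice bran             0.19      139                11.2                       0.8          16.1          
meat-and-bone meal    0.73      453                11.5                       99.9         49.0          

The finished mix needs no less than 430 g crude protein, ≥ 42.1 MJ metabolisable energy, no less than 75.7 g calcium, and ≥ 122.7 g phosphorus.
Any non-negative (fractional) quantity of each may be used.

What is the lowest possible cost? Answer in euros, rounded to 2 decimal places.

Let x1 = kg of DDGS, x2 = kg of rice bran, x3 = kg of meat-and-bone meal.
min 0.31x1 + 0.19x2 + 0.73x3 s.t.:
  262x1 + 139x2 + 453x3 ≥ 430   (crude protein)
  13x1 + 11.2x2 + 11.5x3 ≥ 42.1   (metabolisable energy)
  0.8x1 + 0.8x2 + 99.9x3 ≥ 75.7   (calcium)
  8x1 + 16.1x2 + 49x3 ≥ 122.7   (phosphorus)
  x1, x2, x3 ≥ 0.
The optimal basis is {rice bran, meat-and-bone meal}; DDGS drops out. The calcium and phosphorus requirements are met with equality.
Optimal quantities: rice bran = 5.448 kg, meat-and-bone meal = 0.7141 kg.
Hence cost = 0.19·5.448 + 0.73·0.7141 = €1.5564.

€1.56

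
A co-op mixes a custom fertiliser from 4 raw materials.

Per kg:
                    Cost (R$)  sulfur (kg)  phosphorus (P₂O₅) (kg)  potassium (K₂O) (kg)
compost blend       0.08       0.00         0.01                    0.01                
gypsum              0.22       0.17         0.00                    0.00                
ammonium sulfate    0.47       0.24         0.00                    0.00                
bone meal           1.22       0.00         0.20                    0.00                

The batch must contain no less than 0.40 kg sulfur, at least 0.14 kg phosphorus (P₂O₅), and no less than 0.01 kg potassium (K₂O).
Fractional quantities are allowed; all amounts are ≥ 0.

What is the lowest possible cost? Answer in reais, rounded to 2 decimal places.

R$1.39

Treat it as an LP. Let x1 = kg of compost blend, x2 = kg of gypsum, x3 = kg of ammonium sulfate, x4 = kg of bone meal.
Minimize 0.08x1 + 0.22x2 + 0.47x3 + 1.22x4 with:
  0.17x2 + 0.24x3 ≥ 0.4   (sulfur)
  0.01x1 + 0.2x4 ≥ 0.14   (phosphorus (P₂O₅))
  0.01x1 ≥ 0.01   (potassium (K₂O))
  x1, x2, x3, x4 ≥ 0.
The optimal basis is {compost blend, gypsum, bone meal}; ammonium sulfate drops out. There the sulfur, phosphorus (P₂O₅), potassium (K₂O) constraints are tight.
Optimal quantities: compost blend = 1 kg, gypsum = 2.353 kg, bone meal = 0.65 kg.
Cost = 0.08·1 + 0.22·2.353 + 1.22·0.65 = 1.3907.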